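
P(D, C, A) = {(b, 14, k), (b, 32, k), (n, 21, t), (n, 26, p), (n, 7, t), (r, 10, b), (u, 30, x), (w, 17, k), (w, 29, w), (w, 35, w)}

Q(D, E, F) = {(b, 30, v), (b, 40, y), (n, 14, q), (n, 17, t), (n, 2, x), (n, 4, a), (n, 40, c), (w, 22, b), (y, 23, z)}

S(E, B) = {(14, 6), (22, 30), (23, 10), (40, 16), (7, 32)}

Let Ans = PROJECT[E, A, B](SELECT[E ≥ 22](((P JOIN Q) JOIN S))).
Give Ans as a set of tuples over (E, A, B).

Natural join on D: {(b, 14, k, 30, v), (b, 14, k, 40, y), (b, 32, k, 30, v), (b, 32, k, 40, y), (n, 21, t, 14, q), (n, 21, t, 17, t), (n, 21, t, 2, x), (n, 21, t, 4, a), (n, 21, t, 40, c), (n, 26, p, 14, q), (n, 26, p, 17, t), (n, 26, p, 2, x), (n, 26, p, 4, a), (n, 26, p, 40, c), (n, 7, t, 14, q), (n, 7, t, 17, t), (n, 7, t, 2, x), (n, 7, t, 4, a), (n, 7, t, 40, c), (w, 17, k, 22, b), (w, 29, w, 22, b), (w, 35, w, 22, b)}
Natural join on E: {(b, 14, k, 40, y, 16), (b, 32, k, 40, y, 16), (n, 21, t, 14, q, 6), (n, 21, t, 40, c, 16), (n, 26, p, 14, q, 6), (n, 26, p, 40, c, 16), (n, 7, t, 14, q, 6), (n, 7, t, 40, c, 16), (w, 17, k, 22, b, 30), (w, 29, w, 22, b, 30), (w, 35, w, 22, b, 30)}
Filtering on E ≥ 22 leaves {(b, 14, k, 40, y, 16), (b, 32, k, 40, y, 16), (n, 21, t, 40, c, 16), (n, 26, p, 40, c, 16), (n, 7, t, 40, c, 16), (w, 17, k, 22, b, 30), (w, 29, w, 22, b, 30), (w, 35, w, 22, b, 30)}.
π_{E, A, B} gives {(22, k, 30), (22, w, 30), (40, k, 16), (40, p, 16), (40, t, 16)} (3 duplicate(s) eliminated).

{(22, k, 30), (22, w, 30), (40, k, 16), (40, p, 16), (40, t, 16)}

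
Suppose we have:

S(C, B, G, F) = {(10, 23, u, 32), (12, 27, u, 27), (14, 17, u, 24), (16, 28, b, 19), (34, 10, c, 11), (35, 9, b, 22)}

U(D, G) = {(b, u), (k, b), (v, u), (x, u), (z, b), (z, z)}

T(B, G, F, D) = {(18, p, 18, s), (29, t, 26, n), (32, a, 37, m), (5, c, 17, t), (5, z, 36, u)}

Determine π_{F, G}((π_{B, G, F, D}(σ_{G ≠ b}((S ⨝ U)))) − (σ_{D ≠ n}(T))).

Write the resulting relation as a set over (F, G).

{(24, u), (27, u), (32, u)}

S ⋈ U (natural join on G): {(10, 23, u, 32, b), (10, 23, u, 32, v), (10, 23, u, 32, x), (12, 27, u, 27, b), (12, 27, u, 27, v), (12, 27, u, 27, x), (14, 17, u, 24, b), (14, 17, u, 24, v), (14, 17, u, 24, x), (16, 28, b, 19, k), (16, 28, b, 19, z), (35, 9, b, 22, k), (35, 9, b, 22, z)}
Filtering on G ≠ b leaves {(10, 23, u, 32, b), (10, 23, u, 32, v), (10, 23, u, 32, x), (12, 27, u, 27, b), (12, 27, u, 27, v), (12, 27, u, 27, x), (14, 17, u, 24, b), (14, 17, u, 24, v), (14, 17, u, 24, x)}.
Keep only column(s) B, G, F, D: {(17, u, 24, b), (17, u, 24, v), (17, u, 24, x), (23, u, 32, b), (23, u, 32, v), (23, u, 32, x), (27, u, 27, b), (27, u, 27, v), (27, u, 27, x)}
Filtering on D ≠ n leaves {(18, p, 18, s), (32, a, 37, m), (5, c, 17, t), (5, z, 36, u)}.
Taking the difference: {(17, u, 24, b), (17, u, 24, v), (17, u, 24, x), (23, u, 32, b), (23, u, 32, v), (23, u, 32, x), (27, u, 27, b), (27, u, 27, v), (27, u, 27, x)}
Keep only column(s) F, G (6 duplicate(s) eliminated): {(24, u), (27, u), (32, u)}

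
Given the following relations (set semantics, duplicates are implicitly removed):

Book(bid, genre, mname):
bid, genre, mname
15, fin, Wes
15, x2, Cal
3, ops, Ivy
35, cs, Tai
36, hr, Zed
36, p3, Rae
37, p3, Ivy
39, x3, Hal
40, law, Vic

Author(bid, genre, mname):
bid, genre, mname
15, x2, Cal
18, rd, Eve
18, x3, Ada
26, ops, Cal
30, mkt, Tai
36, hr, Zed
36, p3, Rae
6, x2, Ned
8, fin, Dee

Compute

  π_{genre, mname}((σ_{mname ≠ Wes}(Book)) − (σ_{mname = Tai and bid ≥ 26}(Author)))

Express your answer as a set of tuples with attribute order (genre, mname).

Selection mname ≠ Wes: {(15, x2, Cal), (3, ops, Ivy), (35, cs, Tai), (36, hr, Zed), (36, p3, Rae), (37, p3, Ivy), (39, x3, Hal), (40, law, Vic)}
Selection mname = Tai and bid ≥ 26: {(30, mkt, Tai)}
Set difference of the two operands is {(15, x2, Cal), (3, ops, Ivy), (35, cs, Tai), (36, hr, Zed), (36, p3, Rae), (37, p3, Ivy), (39, x3, Hal), (40, law, Vic)}.
Keep only column(s) genre, mname: {(cs, Tai), (hr, Zed), (law, Vic), (ops, Ivy), (p3, Ivy), (p3, Rae), (x2, Cal), (x3, Hal)}

{(cs, Tai), (hr, Zed), (law, Vic), (ops, Ivy), (p3, Ivy), (p3, Rae), (x2, Cal), (x3, Hal)}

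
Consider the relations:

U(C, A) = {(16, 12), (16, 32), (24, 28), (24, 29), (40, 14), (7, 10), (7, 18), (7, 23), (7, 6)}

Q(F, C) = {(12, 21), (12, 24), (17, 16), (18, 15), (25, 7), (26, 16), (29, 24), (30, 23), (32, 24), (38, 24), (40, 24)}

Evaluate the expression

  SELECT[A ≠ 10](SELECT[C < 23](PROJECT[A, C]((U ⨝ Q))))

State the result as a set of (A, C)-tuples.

Joining U and Q on C yields {(16, 12, 17), (16, 12, 26), (16, 32, 17), (16, 32, 26), (24, 28, 12), (24, 28, 29), (24, 28, 32), (24, 28, 38), (24, 28, 40), (24, 29, 12), (24, 29, 29), (24, 29, 32), (24, 29, 38), (24, 29, 40), (7, 10, 25), (7, 18, 25), (7, 23, 25), (7, 6, 25)}.
Keep only column(s) A, C (10 duplicate(s) eliminated): {(10, 7), (12, 16), (18, 7), (23, 7), (28, 24), (29, 24), (32, 16), (6, 7)}
σ[C < 23]: keep tuples satisfying C < 23 → {(10, 7), (12, 16), (18, 7), (23, 7), (32, 16), (6, 7)}
σ[A ≠ 10]: keep tuples satisfying A ≠ 10 → {(12, 16), (18, 7), (23, 7), (32, 16), (6, 7)}

{(12, 16), (18, 7), (23, 7), (32, 16), (6, 7)}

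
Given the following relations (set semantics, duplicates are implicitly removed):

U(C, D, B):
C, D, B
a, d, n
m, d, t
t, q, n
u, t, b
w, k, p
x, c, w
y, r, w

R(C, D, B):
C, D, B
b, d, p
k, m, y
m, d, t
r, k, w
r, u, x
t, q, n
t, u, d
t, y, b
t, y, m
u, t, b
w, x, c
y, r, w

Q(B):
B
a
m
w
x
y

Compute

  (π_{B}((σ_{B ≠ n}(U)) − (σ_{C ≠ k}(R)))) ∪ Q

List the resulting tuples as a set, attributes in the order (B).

σ[B ≠ n]: keep tuples satisfying B ≠ n → {(m, d, t), (u, t, b), (w, k, p), (x, c, w), (y, r, w)}
σ[C ≠ k]: keep tuples satisfying C ≠ k → {(b, d, p), (m, d, t), (r, k, w), (r, u, x), (t, q, n), (t, u, d), (t, y, b), (t, y, m), (u, t, b), (w, x, c), (y, r, w)}
Set difference of the two operands is {(w, k, p), (x, c, w)}.
π[B]: project onto (B) → {p, w}
Set union of the two operands is {a, m, p, w, x, y}.

{a, m, p, w, x, y}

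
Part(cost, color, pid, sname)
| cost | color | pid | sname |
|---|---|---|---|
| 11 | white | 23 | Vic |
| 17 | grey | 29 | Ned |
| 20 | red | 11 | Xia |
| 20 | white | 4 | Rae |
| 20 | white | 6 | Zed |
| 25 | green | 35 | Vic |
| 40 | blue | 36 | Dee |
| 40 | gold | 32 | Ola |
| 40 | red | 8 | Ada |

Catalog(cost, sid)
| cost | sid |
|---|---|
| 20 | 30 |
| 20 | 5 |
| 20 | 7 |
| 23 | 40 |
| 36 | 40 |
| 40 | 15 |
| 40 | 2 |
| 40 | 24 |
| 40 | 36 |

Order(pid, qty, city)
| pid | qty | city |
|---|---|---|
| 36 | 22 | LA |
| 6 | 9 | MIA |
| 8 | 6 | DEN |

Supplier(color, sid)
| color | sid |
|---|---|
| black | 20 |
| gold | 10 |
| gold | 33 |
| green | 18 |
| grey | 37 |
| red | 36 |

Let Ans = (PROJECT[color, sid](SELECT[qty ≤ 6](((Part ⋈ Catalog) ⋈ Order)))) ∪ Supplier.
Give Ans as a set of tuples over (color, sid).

{(black, 20), (gold, 10), (gold, 33), (green, 18), (grey, 37), (red, 15), (red, 2), (red, 24), (red, 36)}

Part ⋈ Catalog (natural join on cost): {(20, red, 11, Xia, 30), (20, red, 11, Xia, 5), (20, red, 11, Xia, 7), (20, white, 4, Rae, 30), (20, white, 4, Rae, 5), (20, white, 4, Rae, 7), (20, white, 6, Zed, 30), (20, white, 6, Zed, 5), (20, white, 6, Zed, 7), (40, blue, 36, Dee, 15), (40, blue, 36, Dee, 2), (40, blue, 36, Dee, 24), (40, blue, 36, Dee, 36), (40, gold, 32, Ola, 15), (40, gold, 32, Ola, 2), (40, gold, 32, Ola, 24), (40, gold, 32, Ola, 36), (40, red, 8, Ada, 15), (40, red, 8, Ada, 2), (40, red, 8, Ada, 24), (40, red, 8, Ada, 36)}
(Part ⋈ Catalog) ⋈ Order (natural join on pid): {(20, white, 6, Zed, 30, 9, MIA), (20, white, 6, Zed, 5, 9, MIA), (20, white, 6, Zed, 7, 9, MIA), (40, blue, 36, Dee, 15, 22, LA), (40, blue, 36, Dee, 2, 22, LA), (40, blue, 36, Dee, 24, 22, LA), (40, blue, 36, Dee, 36, 22, LA), (40, red, 8, Ada, 15, 6, DEN), (40, red, 8, Ada, 2, 6, DEN), (40, red, 8, Ada, 24, 6, DEN), (40, red, 8, Ada, 36, 6, DEN)}
Apply σ_{qty ≤ 6}; surviving tuples: {(40, red, 8, Ada, 15, 6, DEN), (40, red, 8, Ada, 2, 6, DEN), (40, red, 8, Ada, 24, 6, DEN), (40, red, 8, Ada, 36, 6, DEN)}
π[color, sid]: project onto (color, sid) → {(red, 15), (red, 2), (red, 24), (red, 36)}
Taking the union: {(black, 20), (gold, 10), (gold, 33), (green, 18), (grey, 37), (red, 15), (red, 2), (red, 24), (red, 36)}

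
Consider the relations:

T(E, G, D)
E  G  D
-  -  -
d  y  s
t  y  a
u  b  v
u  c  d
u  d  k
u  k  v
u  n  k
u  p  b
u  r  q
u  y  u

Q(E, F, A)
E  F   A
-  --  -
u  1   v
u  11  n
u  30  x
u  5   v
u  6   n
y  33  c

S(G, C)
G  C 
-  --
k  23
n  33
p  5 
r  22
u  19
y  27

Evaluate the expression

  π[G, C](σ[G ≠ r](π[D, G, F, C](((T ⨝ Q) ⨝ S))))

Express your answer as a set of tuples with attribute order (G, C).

{(k, 23), (n, 33), (p, 5), (y, 27)}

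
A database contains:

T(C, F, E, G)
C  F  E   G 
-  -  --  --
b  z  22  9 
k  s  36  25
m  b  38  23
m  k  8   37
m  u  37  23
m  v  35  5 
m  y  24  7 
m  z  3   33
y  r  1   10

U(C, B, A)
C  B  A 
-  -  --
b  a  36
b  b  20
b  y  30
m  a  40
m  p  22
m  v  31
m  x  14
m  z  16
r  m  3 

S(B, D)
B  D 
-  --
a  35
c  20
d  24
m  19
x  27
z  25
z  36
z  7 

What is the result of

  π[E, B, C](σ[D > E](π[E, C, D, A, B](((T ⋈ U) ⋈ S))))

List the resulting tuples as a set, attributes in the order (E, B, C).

Natural join on C: {(b, z, 22, 9, a, 36), (b, z, 22, 9, b, 20), (b, z, 22, 9, y, 30), (m, b, 38, 23, a, 40), (m, b, 38, 23, p, 22), (m, b, 38, 23, v, 31), (m, b, 38, 23, x, 14), (m, b, 38, 23, z, 16), (m, k, 8, 37, a, 40), (m, k, 8, 37, p, 22), (m, k, 8, 37, v, 31), (m, k, 8, 37, x, 14), (m, k, 8, 37, z, 16), (m, u, 37, 23, a, 40), (m, u, 37, 23, p, 22), (m, u, 37, 23, v, 31), (m, u, 37, 23, x, 14), (m, u, 37, 23, z, 16), (m, v, 35, 5, a, 40), (m, v, 35, 5, p, 22), (m, v, 35, 5, v, 31), (m, v, 35, 5, x, 14), (m, v, 35, 5, z, 16), (m, y, 24, 7, a, 40), (m, y, 24, 7, p, 22), (m, y, 24, 7, v, 31), (m, y, 24, 7, x, 14), (m, y, 24, 7, z, 16), (m, z, 3, 33, a, 40), (m, z, 3, 33, p, 22), (m, z, 3, 33, v, 31), (m, z, 3, 33, x, 14), (m, z, 3, 33, z, 16)}
Natural join on B: {(b, z, 22, 9, a, 36, 35), (m, b, 38, 23, a, 40, 35), (m, b, 38, 23, x, 14, 27), (m, b, 38, 23, z, 16, 25), (m, b, 38, 23, z, 16, 36), (m, b, 38, 23, z, 16, 7), (m, k, 8, 37, a, 40, 35), (m, k, 8, 37, x, 14, 27), (m, k, 8, 37, z, 16, 25), (m, k, 8, 37, z, 16, 36), (m, k, 8, 37, z, 16, 7), (m, u, 37, 23, a, 40, 35), (m, u, 37, 23, x, 14, 27), (m, u, 37, 23, z, 16, 25), (m, u, 37, 23, z, 16, 36), (m, u, 37, 23, z, 16, 7), (m, v, 35, 5, a, 40, 35), (m, v, 35, 5, x, 14, 27), (m, v, 35, 5, z, 16, 25), (m, v, 35, 5, z, 16, 36), (m, v, 35, 5, z, 16, 7), (m, y, 24, 7, a, 40, 35), (m, y, 24, 7, x, 14, 27), (m, y, 24, 7, z, 16, 25), (m, y, 24, 7, z, 16, 36), (m, y, 24, 7, z, 16, 7), (m, z, 3, 33, a, 40, 35), (m, z, 3, 33, x, 14, 27), (m, z, 3, 33, z, 16, 25), (m, z, 3, 33, z, 16, 36), (m, z, 3, 33, z, 16, 7)}
π[E, C, D, A, B]: project onto (E, C, D, A, B) → {(22, b, 35, 36, a), (24, m, 25, 16, z), (24, m, 27, 14, x), (24, m, 35, 40, a), (24, m, 36, 16, z), (24, m, 7, 16, z), (3, m, 25, 16, z), (3, m, 27, 14, x), (3, m, 35, 40, a), (3, m, 36, 16, z), (3, m, 7, 16, z), (35, m, 25, 16, z), (35, m, 27, 14, x), (35, m, 35, 40, a), (35, m, 36, 16, z), (35, m, 7, 16, z), (37, m, 25, 16, z), (37, m, 27, 14, x), (37, m, 35, 40, a), (37, m, 36, 16, z), (37, m, 7, 16, z), (38, m, 25, 16, z), (38, m, 27, 14, x), (38, m, 35, 40, a), (38, m, 36, 16, z), (38, m, 7, 16, z), (8, m, 25, 16, z), (8, m, 27, 14, x), (8, m, 35, 40, a), (8, m, 36, 16, z), (8, m, 7, 16, z)}
Selection D > E: {(22, b, 35, 36, a), (24, m, 25, 16, z), (24, m, 27, 14, x), (24, m, 35, 40, a), (24, m, 36, 16, z), (3, m, 25, 16, z), (3, m, 27, 14, x), (3, m, 35, 40, a), (3, m, 36, 16, z), (3, m, 7, 16, z), (35, m, 36, 16, z), (8, m, 25, 16, z), (8, m, 27, 14, x), (8, m, 35, 40, a), (8, m, 36, 16, z)}
π[E, B, C]: project onto (E, B, C) (4 duplicate(s) eliminated) → {(22, a, b), (24, a, m), (24, x, m), (24, z, m), (3, a, m), (3, x, m), (3, z, m), (35, z, m), (8, a, m), (8, x, m), (8, z, m)}

{(22, a, b), (24, a, m), (24, x, m), (24, z, m), (3, a, m), (3, x, m), (3, z, m), (35, z, m), (8, a, m), (8, x, m), (8, z, m)}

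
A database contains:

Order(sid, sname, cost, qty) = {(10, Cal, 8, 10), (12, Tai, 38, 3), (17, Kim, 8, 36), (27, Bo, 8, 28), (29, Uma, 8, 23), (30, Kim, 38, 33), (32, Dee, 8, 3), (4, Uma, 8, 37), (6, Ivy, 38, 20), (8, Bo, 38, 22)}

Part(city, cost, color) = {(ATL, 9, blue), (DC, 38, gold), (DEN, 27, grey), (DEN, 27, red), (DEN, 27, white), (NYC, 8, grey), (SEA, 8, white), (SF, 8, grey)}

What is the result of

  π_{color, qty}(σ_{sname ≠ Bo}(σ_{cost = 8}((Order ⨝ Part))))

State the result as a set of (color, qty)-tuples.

Joining Order and Part on cost yields {(10, Cal, 8, 10, NYC, grey), (10, Cal, 8, 10, SEA, white), (10, Cal, 8, 10, SF, grey), (12, Tai, 38, 3, DC, gold), (17, Kim, 8, 36, NYC, grey), (17, Kim, 8, 36, SEA, white), (17, Kim, 8, 36, SF, grey), (27, Bo, 8, 28, NYC, grey), (27, Bo, 8, 28, SEA, white), (27, Bo, 8, 28, SF, grey), (29, Uma, 8, 23, NYC, grey), (29, Uma, 8, 23, SEA, white), (29, Uma, 8, 23, SF, grey), (30, Kim, 38, 33, DC, gold), (32, Dee, 8, 3, NYC, grey), (32, Dee, 8, 3, SEA, white), (32, Dee, 8, 3, SF, grey), (4, Uma, 8, 37, NYC, grey), (4, Uma, 8, 37, SEA, white), (4, Uma, 8, 37, SF, grey), (6, Ivy, 38, 20, DC, gold), (8, Bo, 38, 22, DC, gold)}.
Apply σ_{cost = 8}; surviving tuples: {(10, Cal, 8, 10, NYC, grey), (10, Cal, 8, 10, SEA, white), (10, Cal, 8, 10, SF, grey), (17, Kim, 8, 36, NYC, grey), (17, Kim, 8, 36, SEA, white), (17, Kim, 8, 36, SF, grey), (27, Bo, 8, 28, NYC, grey), (27, Bo, 8, 28, SEA, white), (27, Bo, 8, 28, SF, grey), (29, Uma, 8, 23, NYC, grey), (29, Uma, 8, 23, SEA, white), (29, Uma, 8, 23, SF, grey), (32, Dee, 8, 3, NYC, grey), (32, Dee, 8, 3, SEA, white), (32, Dee, 8, 3, SF, grey), (4, Uma, 8, 37, NYC, grey), (4, Uma, 8, 37, SEA, white), (4, Uma, 8, 37, SF, grey)}
Apply σ_{sname ≠ Bo}; surviving tuples: {(10, Cal, 8, 10, NYC, grey), (10, Cal, 8, 10, SEA, white), (10, Cal, 8, 10, SF, grey), (17, Kim, 8, 36, NYC, grey), (17, Kim, 8, 36, SEA, white), (17, Kim, 8, 36, SF, grey), (29, Uma, 8, 23, NYC, grey), (29, Uma, 8, 23, SEA, white), (29, Uma, 8, 23, SF, grey), (32, Dee, 8, 3, NYC, grey), (32, Dee, 8, 3, SEA, white), (32, Dee, 8, 3, SF, grey), (4, Uma, 8, 37, NYC, grey), (4, Uma, 8, 37, SEA, white), (4, Uma, 8, 37, SF, grey)}
π_{color, qty} gives {(grey, 10), (grey, 23), (grey, 3), (grey, 36), (grey, 37), (white, 10), (white, 23), (white, 3), (white, 36), (white, 37)} (5 duplicate(s) eliminated).

{(grey, 10), (grey, 23), (grey, 3), (grey, 36), (grey, 37), (white, 10), (white, 23), (white, 3), (white, 36), (white, 37)}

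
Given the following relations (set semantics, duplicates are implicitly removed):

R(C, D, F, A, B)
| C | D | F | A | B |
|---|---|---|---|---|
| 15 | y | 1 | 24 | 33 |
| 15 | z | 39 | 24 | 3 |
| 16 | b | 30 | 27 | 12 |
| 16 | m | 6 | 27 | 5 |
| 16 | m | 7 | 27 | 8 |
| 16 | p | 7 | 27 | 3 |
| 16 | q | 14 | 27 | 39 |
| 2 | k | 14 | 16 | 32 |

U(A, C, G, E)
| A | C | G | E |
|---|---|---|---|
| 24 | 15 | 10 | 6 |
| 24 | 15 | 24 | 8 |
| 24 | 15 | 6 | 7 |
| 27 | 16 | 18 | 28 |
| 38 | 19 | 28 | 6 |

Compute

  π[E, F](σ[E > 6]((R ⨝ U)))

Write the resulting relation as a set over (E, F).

Natural join on C, A: {(15, y, 1, 24, 33, 10, 6), (15, y, 1, 24, 33, 24, 8), (15, y, 1, 24, 33, 6, 7), (15, z, 39, 24, 3, 10, 6), (15, z, 39, 24, 3, 24, 8), (15, z, 39, 24, 3, 6, 7), (16, b, 30, 27, 12, 18, 28), (16, m, 6, 27, 5, 18, 28), (16, m, 7, 27, 8, 18, 28), (16, p, 7, 27, 3, 18, 28), (16, q, 14, 27, 39, 18, 28)}
Selection E > 6: {(15, y, 1, 24, 33, 24, 8), (15, y, 1, 24, 33, 6, 7), (15, z, 39, 24, 3, 24, 8), (15, z, 39, 24, 3, 6, 7), (16, b, 30, 27, 12, 18, 28), (16, m, 6, 27, 5, 18, 28), (16, m, 7, 27, 8, 18, 28), (16, p, 7, 27, 3, 18, 28), (16, q, 14, 27, 39, 18, 28)}
Keep only column(s) E, F (1 duplicate(s) eliminated): {(28, 14), (28, 30), (28, 6), (28, 7), (7, 1), (7, 39), (8, 1), (8, 39)}

{(28, 14), (28, 30), (28, 6), (28, 7), (7, 1), (7, 39), (8, 1), (8, 39)}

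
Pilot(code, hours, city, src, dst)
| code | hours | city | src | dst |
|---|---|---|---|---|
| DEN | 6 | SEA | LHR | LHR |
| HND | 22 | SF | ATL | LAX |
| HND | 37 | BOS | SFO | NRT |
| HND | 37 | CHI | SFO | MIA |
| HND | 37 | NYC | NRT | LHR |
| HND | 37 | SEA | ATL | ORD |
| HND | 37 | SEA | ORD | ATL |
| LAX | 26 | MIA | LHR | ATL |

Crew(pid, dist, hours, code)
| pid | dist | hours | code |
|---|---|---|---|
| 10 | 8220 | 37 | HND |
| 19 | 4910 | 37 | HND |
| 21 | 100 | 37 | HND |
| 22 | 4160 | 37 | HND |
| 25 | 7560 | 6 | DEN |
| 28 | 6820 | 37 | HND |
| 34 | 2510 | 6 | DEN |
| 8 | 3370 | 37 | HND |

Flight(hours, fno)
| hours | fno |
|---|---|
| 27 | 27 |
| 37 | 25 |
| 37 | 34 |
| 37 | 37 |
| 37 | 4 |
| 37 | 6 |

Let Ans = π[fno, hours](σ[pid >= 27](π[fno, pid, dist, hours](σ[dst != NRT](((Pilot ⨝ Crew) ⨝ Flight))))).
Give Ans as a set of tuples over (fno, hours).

{(25, 37), (34, 37), (37, 37), (4, 37), (6, 37)}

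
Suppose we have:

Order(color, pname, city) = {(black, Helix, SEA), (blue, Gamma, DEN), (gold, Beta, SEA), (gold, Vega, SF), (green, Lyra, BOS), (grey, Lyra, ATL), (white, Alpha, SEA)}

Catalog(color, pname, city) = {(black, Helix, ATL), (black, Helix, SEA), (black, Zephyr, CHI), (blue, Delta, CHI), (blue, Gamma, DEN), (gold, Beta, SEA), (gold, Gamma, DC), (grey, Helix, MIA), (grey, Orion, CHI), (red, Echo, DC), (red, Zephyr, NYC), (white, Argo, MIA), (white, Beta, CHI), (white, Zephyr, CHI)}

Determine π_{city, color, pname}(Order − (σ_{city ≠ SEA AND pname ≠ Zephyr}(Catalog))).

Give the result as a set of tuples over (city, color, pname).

{(ATL, grey, Lyra), (BOS, green, Lyra), (SEA, black, Helix), (SEA, gold, Beta), (SEA, white, Alpha), (SF, gold, Vega)}

σ[city ≠ SEA AND pname ≠ Zephyr]: keep tuples satisfying city ≠ SEA AND pname ≠ Zephyr → {(black, Helix, ATL), (blue, Delta, CHI), (blue, Gamma, DEN), (gold, Gamma, DC), (grey, Helix, MIA), (grey, Orion, CHI), (red, Echo, DC), (white, Argo, MIA), (white, Beta, CHI)}
Set difference of the two operands is {(black, Helix, SEA), (gold, Beta, SEA), (gold, Vega, SF), (green, Lyra, BOS), (grey, Lyra, ATL), (white, Alpha, SEA)}.
Projecting to city, color, pname: {(ATL, grey, Lyra), (BOS, green, Lyra), (SEA, black, Helix), (SEA, gold, Beta), (SEA, white, Alpha), (SF, gold, Vega)}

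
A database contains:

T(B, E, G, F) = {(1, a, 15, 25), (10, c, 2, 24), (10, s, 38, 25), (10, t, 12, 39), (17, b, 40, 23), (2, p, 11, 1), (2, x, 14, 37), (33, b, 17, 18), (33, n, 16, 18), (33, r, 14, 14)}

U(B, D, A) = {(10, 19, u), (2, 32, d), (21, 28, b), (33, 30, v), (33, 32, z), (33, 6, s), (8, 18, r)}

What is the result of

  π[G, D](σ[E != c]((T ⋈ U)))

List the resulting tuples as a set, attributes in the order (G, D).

{(11, 32), (12, 19), (14, 30), (14, 32), (14, 6), (16, 30), (16, 32), (16, 6), (17, 30), (17, 32), (17, 6), (38, 19)}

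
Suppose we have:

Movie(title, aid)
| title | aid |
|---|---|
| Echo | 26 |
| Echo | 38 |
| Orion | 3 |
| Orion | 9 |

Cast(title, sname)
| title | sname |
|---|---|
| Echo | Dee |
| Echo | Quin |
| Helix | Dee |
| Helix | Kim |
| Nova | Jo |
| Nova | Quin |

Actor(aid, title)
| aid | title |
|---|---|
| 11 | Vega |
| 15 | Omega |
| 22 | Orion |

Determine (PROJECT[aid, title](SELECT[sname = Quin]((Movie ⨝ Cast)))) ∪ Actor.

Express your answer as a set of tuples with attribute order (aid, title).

{(11, Vega), (15, Omega), (22, Orion), (26, Echo), (38, Echo)}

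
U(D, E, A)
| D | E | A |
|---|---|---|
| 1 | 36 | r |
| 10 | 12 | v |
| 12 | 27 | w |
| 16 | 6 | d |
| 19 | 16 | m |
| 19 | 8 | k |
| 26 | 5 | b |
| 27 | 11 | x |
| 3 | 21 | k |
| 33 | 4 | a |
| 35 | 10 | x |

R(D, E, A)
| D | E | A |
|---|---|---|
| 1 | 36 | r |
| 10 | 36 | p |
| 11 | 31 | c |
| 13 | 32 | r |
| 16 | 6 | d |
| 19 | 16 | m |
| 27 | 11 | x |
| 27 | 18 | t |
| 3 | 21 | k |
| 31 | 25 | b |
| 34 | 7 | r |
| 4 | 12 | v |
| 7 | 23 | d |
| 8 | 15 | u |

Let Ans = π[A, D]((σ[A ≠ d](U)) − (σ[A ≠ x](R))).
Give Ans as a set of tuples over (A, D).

{(a, 33), (b, 26), (k, 19), (v, 10), (w, 12), (x, 27), (x, 35)}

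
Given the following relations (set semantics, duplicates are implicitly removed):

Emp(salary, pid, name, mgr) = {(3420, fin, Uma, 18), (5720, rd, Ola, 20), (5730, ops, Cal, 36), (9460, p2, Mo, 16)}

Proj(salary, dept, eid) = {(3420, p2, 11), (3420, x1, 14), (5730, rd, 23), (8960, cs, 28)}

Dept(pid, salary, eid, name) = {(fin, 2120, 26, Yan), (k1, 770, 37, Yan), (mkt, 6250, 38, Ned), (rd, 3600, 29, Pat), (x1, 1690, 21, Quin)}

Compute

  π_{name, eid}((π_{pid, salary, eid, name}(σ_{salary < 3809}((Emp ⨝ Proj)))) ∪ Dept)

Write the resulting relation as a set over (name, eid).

Joining Emp and Proj on salary yields {(3420, fin, Uma, 18, p2, 11), (3420, fin, Uma, 18, x1, 14), (5730, ops, Cal, 36, rd, 23)}.
Selection salary < 3809: {(3420, fin, Uma, 18, p2, 11), (3420, fin, Uma, 18, x1, 14)}
Keep only column(s) pid, salary, eid, name: {(fin, 3420, 11, Uma), (fin, 3420, 14, Uma)}
Taking the union: {(fin, 2120, 26, Yan), (fin, 3420, 11, Uma), (fin, 3420, 14, Uma), (k1, 770, 37, Yan), (mkt, 6250, 38, Ned), (rd, 3600, 29, Pat), (x1, 1690, 21, Quin)}
Keep only column(s) name, eid: {(Ned, 38), (Pat, 29), (Quin, 21), (Uma, 11), (Uma, 14), (Yan, 26), (Yan, 37)}

{(Ned, 38), (Pat, 29), (Quin, 21), (Uma, 11), (Uma, 14), (Yan, 26), (Yan, 37)}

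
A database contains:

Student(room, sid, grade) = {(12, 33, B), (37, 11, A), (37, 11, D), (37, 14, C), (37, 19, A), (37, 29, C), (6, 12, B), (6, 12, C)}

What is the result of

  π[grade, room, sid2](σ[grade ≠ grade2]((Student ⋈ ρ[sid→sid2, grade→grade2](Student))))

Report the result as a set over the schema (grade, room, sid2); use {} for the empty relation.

{(A, 37, 11), (A, 37, 14), (A, 37, 29), (B, 6, 12), (C, 37, 11), (C, 37, 19), (C, 6, 12), (D, 37, 11), (D, 37, 14), (D, 37, 19), (D, 37, 29)}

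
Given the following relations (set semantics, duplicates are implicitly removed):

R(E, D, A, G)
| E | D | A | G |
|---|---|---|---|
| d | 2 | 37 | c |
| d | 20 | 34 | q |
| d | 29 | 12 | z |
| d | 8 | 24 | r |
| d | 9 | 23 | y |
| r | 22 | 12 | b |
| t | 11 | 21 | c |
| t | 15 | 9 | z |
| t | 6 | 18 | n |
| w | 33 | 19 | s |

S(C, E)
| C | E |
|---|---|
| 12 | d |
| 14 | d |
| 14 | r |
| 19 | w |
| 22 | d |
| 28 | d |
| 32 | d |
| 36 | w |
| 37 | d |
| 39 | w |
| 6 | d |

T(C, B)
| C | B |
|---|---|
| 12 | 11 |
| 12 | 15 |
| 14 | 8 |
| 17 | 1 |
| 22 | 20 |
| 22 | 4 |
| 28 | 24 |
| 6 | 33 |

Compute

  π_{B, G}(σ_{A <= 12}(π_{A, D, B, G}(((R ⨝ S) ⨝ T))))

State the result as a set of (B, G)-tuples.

{(11, z), (15, z), (20, z), (24, z), (33, z), (4, z), (8, b), (8, z)}

Joining R and S on E yields {(d, 2, 37, c, 12), (d, 2, 37, c, 14), (d, 2, 37, c, 22), (d, 2, 37, c, 28), (d, 2, 37, c, 32), (d, 2, 37, c, 37), (d, 2, 37, c, 6), (d, 20, 34, q, 12), (d, 20, 34, q, 14), (d, 20, 34, q, 22), (d, 20, 34, q, 28), (d, 20, 34, q, 32), (d, 20, 34, q, 37), (d, 20, 34, q, 6), (d, 29, 12, z, 12), (d, 29, 12, z, 14), (d, 29, 12, z, 22), (d, 29, 12, z, 28), (d, 29, 12, z, 32), (d, 29, 12, z, 37), (d, 29, 12, z, 6), (d, 8, 24, r, 12), (d, 8, 24, r, 14), (d, 8, 24, r, 22), (d, 8, 24, r, 28), (d, 8, 24, r, 32), (d, 8, 24, r, 37), (d, 8, 24, r, 6), (d, 9, 23, y, 12), (d, 9, 23, y, 14), (d, 9, 23, y, 22), (d, 9, 23, y, 28), (d, 9, 23, y, 32), (d, 9, 23, y, 37), (d, 9, 23, y, 6), (r, 22, 12, b, 14), (w, 33, 19, s, 19), (w, 33, 19, s, 36), (w, 33, 19, s, 39)}.
Joining (R ⨝ S) and T on C yields {(d, 2, 37, c, 12, 11), (d, 2, 37, c, 12, 15), (d, 2, 37, c, 14, 8), (d, 2, 37, c, 22, 20), (d, 2, 37, c, 22, 4), (d, 2, 37, c, 28, 24), (d, 2, 37, c, 6, 33), (d, 20, 34, q, 12, 11), (d, 20, 34, q, 12, 15), (d, 20, 34, q, 14, 8), (d, 20, 34, q, 22, 20), (d, 20, 34, q, 22, 4), (d, 20, 34, q, 28, 24), (d, 20, 34, q, 6, 33), (d, 29, 12, z, 12, 11), (d, 29, 12, z, 12, 15), (d, 29, 12, z, 14, 8), (d, 29, 12, z, 22, 20), (d, 29, 12, z, 22, 4), (d, 29, 12, z, 28, 24), (d, 29, 12, z, 6, 33), (d, 8, 24, r, 12, 11), (d, 8, 24, r, 12, 15), (d, 8, 24, r, 14, 8), (d, 8, 24, r, 22, 20), (d, 8, 24, r, 22, 4), (d, 8, 24, r, 28, 24), (d, 8, 24, r, 6, 33), (d, 9, 23, y, 12, 11), (d, 9, 23, y, 12, 15), (d, 9, 23, y, 14, 8), (d, 9, 23, y, 22, 20), (d, 9, 23, y, 22, 4), (d, 9, 23, y, 28, 24), (d, 9, 23, y, 6, 33), (r, 22, 12, b, 14, 8)}.
π[A, D, B, G]: project onto (A, D, B, G) → {(12, 22, 8, b), (12, 29, 11, z), (12, 29, 15, z), (12, 29, 20, z), (12, 29, 24, z), (12, 29, 33, z), (12, 29, 4, z), (12, 29, 8, z), (23, 9, 11, y), (23, 9, 15, y), (23, 9, 20, y), (23, 9, 24, y), (23, 9, 33, y), (23, 9, 4, y), (23, 9, 8, y), (24, 8, 11, r), (24, 8, 15, r), (24, 8, 20, r), (24, 8, 24, r), (24, 8, 33, r), (24, 8, 4, r), (24, 8, 8, r), (34, 20, 11, q), (34, 20, 15, q), (34, 20, 20, q), (34, 20, 24, q), (34, 20, 33, q), (34, 20, 4, q), (34, 20, 8, q), (37, 2, 11, c), (37, 2, 15, c), (37, 2, 20, c), (37, 2, 24, c), (37, 2, 33, c), (37, 2, 4, c), (37, 2, 8, c)}
Selection A <= 12: {(12, 22, 8, b), (12, 29, 11, z), (12, 29, 15, z), (12, 29, 20, z), (12, 29, 24, z), (12, 29, 33, z), (12, 29, 4, z), (12, 29, 8, z)}
π[B, G]: project onto (B, G) → {(11, z), (15, z), (20, z), (24, z), (33, z), (4, z), (8, b), (8, z)}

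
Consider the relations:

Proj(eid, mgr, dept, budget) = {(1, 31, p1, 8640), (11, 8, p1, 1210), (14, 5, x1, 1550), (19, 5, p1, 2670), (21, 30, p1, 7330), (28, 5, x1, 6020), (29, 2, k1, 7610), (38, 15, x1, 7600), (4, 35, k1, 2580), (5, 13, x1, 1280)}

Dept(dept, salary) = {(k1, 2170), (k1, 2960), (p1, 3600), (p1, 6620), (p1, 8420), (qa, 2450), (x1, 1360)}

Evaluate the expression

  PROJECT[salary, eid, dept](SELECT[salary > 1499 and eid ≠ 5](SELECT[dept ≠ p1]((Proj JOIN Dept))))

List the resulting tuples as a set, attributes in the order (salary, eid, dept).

{(2170, 29, k1), (2170, 4, k1), (2960, 29, k1), (2960, 4, k1)}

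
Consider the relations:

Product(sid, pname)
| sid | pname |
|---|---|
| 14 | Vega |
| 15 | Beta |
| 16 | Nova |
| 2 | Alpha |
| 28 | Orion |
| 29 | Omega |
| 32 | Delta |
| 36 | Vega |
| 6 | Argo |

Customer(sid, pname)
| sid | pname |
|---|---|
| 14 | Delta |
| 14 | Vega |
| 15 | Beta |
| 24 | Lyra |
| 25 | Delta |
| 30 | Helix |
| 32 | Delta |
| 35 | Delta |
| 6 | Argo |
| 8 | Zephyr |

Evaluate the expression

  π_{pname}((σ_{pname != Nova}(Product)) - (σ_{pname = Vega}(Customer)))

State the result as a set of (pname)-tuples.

{Alpha, Argo, Beta, Delta, Omega, Orion, Vega}

Filtering on pname != Nova leaves {(14, Vega), (15, Beta), (2, Alpha), (28, Orion), (29, Omega), (32, Delta), (36, Vega), (6, Argo)}.
Filtering on pname = Vega leaves {(14, Vega)}.
Difference: {(14, Vega), (15, Beta), (2, Alpha), (28, Orion), (29, Omega), (32, Delta), (36, Vega), (6, Argo)} with {(14, Vega)} → {(15, Beta), (2, Alpha), (28, Orion), (29, Omega), (32, Delta), (36, Vega), (6, Argo)}
π_{pname} gives {Alpha, Argo, Beta, Delta, Omega, Orion, Vega}.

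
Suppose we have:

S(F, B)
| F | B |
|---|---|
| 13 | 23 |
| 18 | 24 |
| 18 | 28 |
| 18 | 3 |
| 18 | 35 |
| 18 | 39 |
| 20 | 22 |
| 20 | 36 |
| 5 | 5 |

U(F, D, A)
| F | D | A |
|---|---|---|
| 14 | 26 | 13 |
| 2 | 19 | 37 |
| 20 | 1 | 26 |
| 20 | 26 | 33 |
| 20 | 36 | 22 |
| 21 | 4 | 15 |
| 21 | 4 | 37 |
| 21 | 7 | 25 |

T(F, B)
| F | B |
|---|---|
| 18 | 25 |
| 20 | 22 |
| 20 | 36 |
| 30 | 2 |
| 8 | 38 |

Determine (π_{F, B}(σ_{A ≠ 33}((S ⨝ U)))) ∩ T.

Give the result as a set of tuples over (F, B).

{(20, 22), (20, 36)}

S ⋈ U (natural join on F): {(20, 22, 1, 26), (20, 22, 26, 33), (20, 22, 36, 22), (20, 36, 1, 26), (20, 36, 26, 33), (20, 36, 36, 22)}
Selection A ≠ 33: {(20, 22, 1, 26), (20, 22, 36, 22), (20, 36, 1, 26), (20, 36, 36, 22)}
π_{F, B} gives {(20, 22), (20, 36)} (2 duplicate(s) eliminated).
Intersection: {(20, 22), (20, 36)} with {(18, 25), (20, 22), (20, 36), (30, 2), (8, 38)} → {(20, 22), (20, 36)}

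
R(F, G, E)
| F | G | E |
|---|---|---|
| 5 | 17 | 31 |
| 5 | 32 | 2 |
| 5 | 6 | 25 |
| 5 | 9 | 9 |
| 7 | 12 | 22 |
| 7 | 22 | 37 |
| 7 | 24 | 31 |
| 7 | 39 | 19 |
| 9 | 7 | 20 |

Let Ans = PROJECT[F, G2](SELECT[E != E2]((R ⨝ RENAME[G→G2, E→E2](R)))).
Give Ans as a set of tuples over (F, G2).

{(5, 17), (5, 32), (5, 6), (5, 9), (7, 12), (7, 22), (7, 24), (7, 39)}

ρ[G→G2, E→E2]: schema becomes (F, G2, E2); tuples unchanged.
R ⋈ RENAME[G→G2, E→E2](R) (natural join on F): {(5, 17, 31, 17, 31), (5, 17, 31, 32, 2), (5, 17, 31, 6, 25), (5, 17, 31, 9, 9), (5, 32, 2, 17, 31), (5, 32, 2, 32, 2), (5, 32, 2, 6, 25), (5, 32, 2, 9, 9), (5, 6, 25, 17, 31), (5, 6, 25, 32, 2), (5, 6, 25, 6, 25), (5, 6, 25, 9, 9), (5, 9, 9, 17, 31), (5, 9, 9, 32, 2), (5, 9, 9, 6, 25), (5, 9, 9, 9, 9), (7, 12, 22, 12, 22), (7, 12, 22, 22, 37), (7, 12, 22, 24, 31), (7, 12, 22, 39, 19), (7, 22, 37, 12, 22), (7, 22, 37, 22, 37), (7, 22, 37, 24, 31), (7, 22, 37, 39, 19), (7, 24, 31, 12, 22), (7, 24, 31, 22, 37), (7, 24, 31, 24, 31), (7, 24, 31, 39, 19), (7, 39, 19, 12, 22), (7, 39, 19, 22, 37), (7, 39, 19, 24, 31), (7, 39, 19, 39, 19), (9, 7, 20, 7, 20)}
Selection E != E2: {(5, 17, 31, 32, 2), (5, 17, 31, 6, 25), (5, 17, 31, 9, 9), (5, 32, 2, 17, 31), (5, 32, 2, 6, 25), (5, 32, 2, 9, 9), (5, 6, 25, 17, 31), (5, 6, 25, 32, 2), (5, 6, 25, 9, 9), (5, 9, 9, 17, 31), (5, 9, 9, 32, 2), (5, 9, 9, 6, 25), (7, 12, 22, 22, 37), (7, 12, 22, 24, 31), (7, 12, 22, 39, 19), (7, 22, 37, 12, 22), (7, 22, 37, 24, 31), (7, 22, 37, 39, 19), (7, 24, 31, 12, 22), (7, 24, 31, 22, 37), (7, 24, 31, 39, 19), (7, 39, 19, 12, 22), (7, 39, 19, 22, 37), (7, 39, 19, 24, 31)}
Keep only column(s) F, G2 (16 duplicate(s) eliminated): {(5, 17), (5, 32), (5, 6), (5, 9), (7, 12), (7, 22), (7, 24), (7, 39)}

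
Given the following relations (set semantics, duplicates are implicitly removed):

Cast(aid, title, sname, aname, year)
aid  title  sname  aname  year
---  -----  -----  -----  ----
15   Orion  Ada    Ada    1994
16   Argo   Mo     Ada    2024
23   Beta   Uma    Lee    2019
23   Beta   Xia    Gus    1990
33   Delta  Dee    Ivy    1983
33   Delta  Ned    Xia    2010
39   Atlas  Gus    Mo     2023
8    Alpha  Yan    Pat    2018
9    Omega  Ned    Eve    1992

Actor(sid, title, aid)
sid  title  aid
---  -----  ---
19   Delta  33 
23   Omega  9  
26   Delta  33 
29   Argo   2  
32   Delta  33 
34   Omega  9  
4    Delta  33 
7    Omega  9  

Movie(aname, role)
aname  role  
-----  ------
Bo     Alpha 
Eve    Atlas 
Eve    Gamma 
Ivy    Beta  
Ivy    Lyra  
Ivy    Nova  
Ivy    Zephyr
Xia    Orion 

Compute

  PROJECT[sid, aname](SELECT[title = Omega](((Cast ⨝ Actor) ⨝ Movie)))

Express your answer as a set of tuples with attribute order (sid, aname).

{(23, Eve), (34, Eve), (7, Eve)}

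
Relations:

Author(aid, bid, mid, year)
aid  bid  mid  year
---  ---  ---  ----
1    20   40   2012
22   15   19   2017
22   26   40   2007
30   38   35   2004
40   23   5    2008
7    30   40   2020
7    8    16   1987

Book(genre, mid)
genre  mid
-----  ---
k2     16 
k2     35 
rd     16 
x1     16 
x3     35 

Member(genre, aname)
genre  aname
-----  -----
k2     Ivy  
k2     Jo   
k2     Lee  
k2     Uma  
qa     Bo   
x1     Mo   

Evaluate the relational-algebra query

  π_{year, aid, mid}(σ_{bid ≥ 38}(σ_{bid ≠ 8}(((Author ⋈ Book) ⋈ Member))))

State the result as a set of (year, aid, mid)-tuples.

Author ⋈ Book (natural join on mid): {(30, 38, 35, 2004, k2), (30, 38, 35, 2004, x3), (7, 8, 16, 1987, k2), (7, 8, 16, 1987, rd), (7, 8, 16, 1987, x1)}
(Author ⋈ Book) ⋈ Member (natural join on genre): {(30, 38, 35, 2004, k2, Ivy), (30, 38, 35, 2004, k2, Jo), (30, 38, 35, 2004, k2, Lee), (30, 38, 35, 2004, k2, Uma), (7, 8, 16, 1987, k2, Ivy), (7, 8, 16, 1987, k2, Jo), (7, 8, 16, 1987, k2, Lee), (7, 8, 16, 1987, k2, Uma), (7, 8, 16, 1987, x1, Mo)}
Selection bid ≠ 8: {(30, 38, 35, 2004, k2, Ivy), (30, 38, 35, 2004, k2, Jo), (30, 38, 35, 2004, k2, Lee), (30, 38, 35, 2004, k2, Uma)}
Selection bid ≥ 38: {(30, 38, 35, 2004, k2, Ivy), (30, 38, 35, 2004, k2, Jo), (30, 38, 35, 2004, k2, Lee), (30, 38, 35, 2004, k2, Uma)}
π_{year, aid, mid} gives {(2004, 30, 35)} (3 duplicate(s) eliminated).

{(2004, 30, 35)}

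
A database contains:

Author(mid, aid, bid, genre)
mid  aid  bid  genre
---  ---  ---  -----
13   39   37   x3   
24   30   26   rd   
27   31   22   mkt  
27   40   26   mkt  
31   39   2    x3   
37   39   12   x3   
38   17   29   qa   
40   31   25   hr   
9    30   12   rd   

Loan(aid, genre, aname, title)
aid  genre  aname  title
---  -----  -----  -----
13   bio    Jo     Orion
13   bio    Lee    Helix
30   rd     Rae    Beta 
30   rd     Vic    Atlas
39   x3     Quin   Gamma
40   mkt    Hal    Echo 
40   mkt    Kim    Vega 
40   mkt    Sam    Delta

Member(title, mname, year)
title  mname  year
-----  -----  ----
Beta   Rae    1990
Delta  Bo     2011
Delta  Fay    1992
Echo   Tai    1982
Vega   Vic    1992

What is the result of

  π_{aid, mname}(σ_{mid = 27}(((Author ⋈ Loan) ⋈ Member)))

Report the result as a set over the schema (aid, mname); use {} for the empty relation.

{(40, Bo), (40, Fay), (40, Tai), (40, Vic)}

Joining Author and Loan on aid, genre yields {(13, 39, 37, x3, Quin, Gamma), (24, 30, 26, rd, Rae, Beta), (24, 30, 26, rd, Vic, Atlas), (27, 40, 26, mkt, Hal, Echo), (27, 40, 26, mkt, Kim, Vega), (27, 40, 26, mkt, Sam, Delta), (31, 39, 2, x3, Quin, Gamma), (37, 39, 12, x3, Quin, Gamma), (9, 30, 12, rd, Rae, Beta), (9, 30, 12, rd, Vic, Atlas)}.
Joining (Author ⋈ Loan) and Member on title yields {(24, 30, 26, rd, Rae, Beta, Rae, 1990), (27, 40, 26, mkt, Hal, Echo, Tai, 1982), (27, 40, 26, mkt, Kim, Vega, Vic, 1992), (27, 40, 26, mkt, Sam, Delta, Bo, 2011), (27, 40, 26, mkt, Sam, Delta, Fay, 1992), (9, 30, 12, rd, Rae, Beta, Rae, 1990)}.
Apply σ_{mid = 27}; surviving tuples: {(27, 40, 26, mkt, Hal, Echo, Tai, 1982), (27, 40, 26, mkt, Kim, Vega, Vic, 1992), (27, 40, 26, mkt, Sam, Delta, Bo, 2011), (27, 40, 26, mkt, Sam, Delta, Fay, 1992)}
Projecting to aid, mname: {(40, Bo), (40, Fay), (40, Tai), (40, Vic)}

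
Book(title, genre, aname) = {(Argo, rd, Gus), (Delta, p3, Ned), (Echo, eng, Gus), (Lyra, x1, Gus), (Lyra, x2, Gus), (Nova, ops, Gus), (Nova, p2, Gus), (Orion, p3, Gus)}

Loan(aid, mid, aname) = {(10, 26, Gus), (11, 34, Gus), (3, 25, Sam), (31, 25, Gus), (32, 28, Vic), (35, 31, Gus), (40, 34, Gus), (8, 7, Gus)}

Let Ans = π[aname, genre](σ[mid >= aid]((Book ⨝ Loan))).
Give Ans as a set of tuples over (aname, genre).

{(Gus, eng), (Gus, ops), (Gus, p2), (Gus, p3), (Gus, rd), (Gus, x1), (Gus, x2)}

Book ⋈ Loan (natural join on aname): {(Argo, rd, Gus, 10, 26), (Argo, rd, Gus, 11, 34), (Argo, rd, Gus, 31, 25), (Argo, rd, Gus, 35, 31), (Argo, rd, Gus, 40, 34), (Argo, rd, Gus, 8, 7), (Echo, eng, Gus, 10, 26), (Echo, eng, Gus, 11, 34), (Echo, eng, Gus, 31, 25), (Echo, eng, Gus, 35, 31), (Echo, eng, Gus, 40, 34), (Echo, eng, Gus, 8, 7), (Lyra, x1, Gus, 10, 26), (Lyra, x1, Gus, 11, 34), (Lyra, x1, Gus, 31, 25), (Lyra, x1, Gus, 35, 31), (Lyra, x1, Gus, 40, 34), (Lyra, x1, Gus, 8, 7), (Lyra, x2, Gus, 10, 26), (Lyra, x2, Gus, 11, 34), (Lyra, x2, Gus, 31, 25), (Lyra, x2, Gus, 35, 31), (Lyra, x2, Gus, 40, 34), (Lyra, x2, Gus, 8, 7), (Nova, ops, Gus, 10, 26), (Nova, ops, Gus, 11, 34), (Nova, ops, Gus, 31, 25), (Nova, ops, Gus, 35, 31), (Nova, ops, Gus, 40, 34), (Nova, ops, Gus, 8, 7), (Nova, p2, Gus, 10, 26), (Nova, p2, Gus, 11, 34), (Nova, p2, Gus, 31, 25), (Nova, p2, Gus, 35, 31), (Nova, p2, Gus, 40, 34), (Nova, p2, Gus, 8, 7), (Orion, p3, Gus, 10, 26), (Orion, p3, Gus, 11, 34), (Orion, p3, Gus, 31, 25), (Orion, p3, Gus, 35, 31), (Orion, p3, Gus, 40, 34), (Orion, p3, Gus, 8, 7)}
Filtering on mid >= aid leaves {(Argo, rd, Gus, 10, 26), (Argo, rd, Gus, 11, 34), (Echo, eng, Gus, 10, 26), (Echo, eng, Gus, 11, 34), (Lyra, x1, Gus, 10, 26), (Lyra, x1, Gus, 11, 34), (Lyra, x2, Gus, 10, 26), (Lyra, x2, Gus, 11, 34), (Nova, ops, Gus, 10, 26), (Nova, ops, Gus, 11, 34), (Nova, p2, Gus, 10, 26), (Nova, p2, Gus, 11, 34), (Orion, p3, Gus, 10, 26), (Orion, p3, Gus, 11, 34)}.
Projecting to aname, genre (7 duplicate(s) eliminated): {(Gus, eng), (Gus, ops), (Gus, p2), (Gus, p3), (Gus, rd), (Gus, x1), (Gus, x2)}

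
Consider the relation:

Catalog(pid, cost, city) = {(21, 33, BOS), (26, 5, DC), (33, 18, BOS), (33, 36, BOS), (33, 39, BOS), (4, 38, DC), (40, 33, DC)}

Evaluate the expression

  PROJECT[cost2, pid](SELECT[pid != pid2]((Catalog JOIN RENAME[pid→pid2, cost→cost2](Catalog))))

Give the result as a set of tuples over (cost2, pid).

{(18, 21), (33, 26), (33, 33), (33, 4), (36, 21), (38, 26), (38, 40), (39, 21), (5, 4), (5, 40)}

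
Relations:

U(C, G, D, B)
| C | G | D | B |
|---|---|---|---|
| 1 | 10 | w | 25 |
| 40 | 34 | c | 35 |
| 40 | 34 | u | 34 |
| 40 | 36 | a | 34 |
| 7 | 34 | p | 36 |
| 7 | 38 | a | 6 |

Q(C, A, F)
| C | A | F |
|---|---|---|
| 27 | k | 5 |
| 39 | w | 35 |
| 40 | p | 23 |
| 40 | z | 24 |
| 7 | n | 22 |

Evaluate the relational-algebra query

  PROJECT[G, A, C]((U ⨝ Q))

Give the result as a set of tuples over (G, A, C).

{(34, n, 7), (34, p, 40), (34, z, 40), (36, p, 40), (36, z, 40), (38, n, 7)}

U ⋈ Q (natural join on C): {(40, 34, c, 35, p, 23), (40, 34, c, 35, z, 24), (40, 34, u, 34, p, 23), (40, 34, u, 34, z, 24), (40, 36, a, 34, p, 23), (40, 36, a, 34, z, 24), (7, 34, p, 36, n, 22), (7, 38, a, 6, n, 22)}
π_{G, A, C} gives {(34, n, 7), (34, p, 40), (34, z, 40), (36, p, 40), (36, z, 40), (38, n, 7)} (2 duplicate(s) eliminated).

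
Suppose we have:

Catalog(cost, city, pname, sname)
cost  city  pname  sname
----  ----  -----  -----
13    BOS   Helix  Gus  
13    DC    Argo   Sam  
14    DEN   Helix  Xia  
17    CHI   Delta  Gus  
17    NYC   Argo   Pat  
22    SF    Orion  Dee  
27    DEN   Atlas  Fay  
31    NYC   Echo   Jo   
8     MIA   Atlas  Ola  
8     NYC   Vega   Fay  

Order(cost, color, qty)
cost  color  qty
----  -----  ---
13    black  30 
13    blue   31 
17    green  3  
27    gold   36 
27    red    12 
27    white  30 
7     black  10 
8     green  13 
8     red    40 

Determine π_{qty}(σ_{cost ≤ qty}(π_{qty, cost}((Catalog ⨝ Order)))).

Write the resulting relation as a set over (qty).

{13, 30, 31, 36, 40}

Joining Catalog and Order on cost yields {(13, BOS, Helix, Gus, black, 30), (13, BOS, Helix, Gus, blue, 31), (13, DC, Argo, Sam, black, 30), (13, DC, Argo, Sam, blue, 31), (17, CHI, Delta, Gus, green, 3), (17, NYC, Argo, Pat, green, 3), (27, DEN, Atlas, Fay, gold, 36), (27, DEN, Atlas, Fay, red, 12), (27, DEN, Atlas, Fay, white, 30), (8, MIA, Atlas, Ola, green, 13), (8, MIA, Atlas, Ola, red, 40), (8, NYC, Vega, Fay, green, 13), (8, NYC, Vega, Fay, red, 40)}.
Projecting to qty, cost (5 duplicate(s) eliminated): {(12, 27), (13, 8), (3, 17), (30, 13), (30, 27), (31, 13), (36, 27), (40, 8)}
σ[cost ≤ qty]: keep tuples satisfying cost ≤ qty → {(13, 8), (30, 13), (30, 27), (31, 13), (36, 27), (40, 8)}
Projecting to qty (1 duplicate(s) eliminated): {13, 30, 31, 36, 40}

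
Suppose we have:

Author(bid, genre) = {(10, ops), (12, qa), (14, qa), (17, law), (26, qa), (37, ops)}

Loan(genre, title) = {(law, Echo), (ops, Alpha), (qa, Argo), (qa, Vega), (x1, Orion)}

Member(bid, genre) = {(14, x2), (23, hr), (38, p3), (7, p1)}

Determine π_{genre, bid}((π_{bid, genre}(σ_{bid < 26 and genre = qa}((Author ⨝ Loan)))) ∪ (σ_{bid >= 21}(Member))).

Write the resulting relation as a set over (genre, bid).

{(hr, 23), (p3, 38), (qa, 12), (qa, 14)}

Natural join on genre: {(10, ops, Alpha), (12, qa, Argo), (12, qa, Vega), (14, qa, Argo), (14, qa, Vega), (17, law, Echo), (26, qa, Argo), (26, qa, Vega), (37, ops, Alpha)}
σ[bid < 26 and genre = qa]: keep tuples satisfying bid < 26 and genre = qa → {(12, qa, Argo), (12, qa, Vega), (14, qa, Argo), (14, qa, Vega)}
Projecting to bid, genre (2 duplicate(s) eliminated): {(12, qa), (14, qa)}
σ[bid >= 21]: keep tuples satisfying bid >= 21 → {(23, hr), (38, p3)}
Taking the union: {(12, qa), (14, qa), (23, hr), (38, p3)}
Projecting to genre, bid: {(hr, 23), (p3, 38), (qa, 12), (qa, 14)}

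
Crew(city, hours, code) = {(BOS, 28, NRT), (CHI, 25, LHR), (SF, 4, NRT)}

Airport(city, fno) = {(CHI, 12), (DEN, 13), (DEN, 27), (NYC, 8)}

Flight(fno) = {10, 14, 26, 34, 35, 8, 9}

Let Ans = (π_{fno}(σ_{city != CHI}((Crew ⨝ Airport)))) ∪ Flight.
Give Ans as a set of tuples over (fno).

{10, 14, 26, 34, 35, 8, 9}

Joining Crew and Airport on city yields {(CHI, 25, LHR, 12)}.
Apply σ_{city != CHI}; surviving tuples: {}
π_{fno} gives {}.
Set union of the two operands is {10, 14, 26, 34, 35, 8, 9}.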